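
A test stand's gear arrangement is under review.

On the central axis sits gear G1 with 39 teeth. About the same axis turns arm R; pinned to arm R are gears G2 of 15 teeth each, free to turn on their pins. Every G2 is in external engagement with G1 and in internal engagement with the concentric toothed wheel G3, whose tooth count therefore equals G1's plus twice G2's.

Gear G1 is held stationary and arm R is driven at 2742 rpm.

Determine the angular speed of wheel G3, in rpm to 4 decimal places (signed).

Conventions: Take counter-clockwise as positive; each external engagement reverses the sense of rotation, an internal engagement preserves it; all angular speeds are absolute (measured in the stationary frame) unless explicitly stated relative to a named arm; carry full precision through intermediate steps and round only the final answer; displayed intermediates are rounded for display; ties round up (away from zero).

recognized (axles ride arm R): planetary set, 39/15/69 teeth
normalise by the input: solve with ω_arm = 1, then scale by 2742 rpm
ring teeth: 39 + 2·15 = 69
39(ω_sun−ω_arm) = −69(ω_ring−ω_arm),  ω_sun = 0, ω_arm = 1
ω_ring = 1 − (39/69)(0−1) = 36/23
scale: ω_ring = 36/23 × 2742 rpm = +4291.8261 rpm

+4291.8261 rpm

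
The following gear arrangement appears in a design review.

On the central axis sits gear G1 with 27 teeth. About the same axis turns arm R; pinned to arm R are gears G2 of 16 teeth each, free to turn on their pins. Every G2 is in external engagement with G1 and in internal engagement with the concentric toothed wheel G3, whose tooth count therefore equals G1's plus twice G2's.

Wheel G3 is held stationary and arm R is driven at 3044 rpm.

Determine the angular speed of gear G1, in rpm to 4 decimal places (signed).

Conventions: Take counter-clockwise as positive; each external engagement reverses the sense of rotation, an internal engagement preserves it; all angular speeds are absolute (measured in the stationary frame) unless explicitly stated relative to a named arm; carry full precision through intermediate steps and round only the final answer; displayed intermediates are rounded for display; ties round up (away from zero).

+9695.7037 rpm

class = planetary set [G3 = 27+2·16 = 59; Willis about the carrier]
normalise by the input: solve with ω_arm = 1, then scale by 3044 rpm
ring teeth: 27 + 2·16 = 59
27(ω_sun−ω_arm) = −59(ω_ring−ω_arm),  ω_ring = 0, ω_arm = 1
ω_sun = 1 − (59/27)(0−1) = 86/27
scale: ω_sun = 86/27 × 3044 rpm = +9695.7037 rpm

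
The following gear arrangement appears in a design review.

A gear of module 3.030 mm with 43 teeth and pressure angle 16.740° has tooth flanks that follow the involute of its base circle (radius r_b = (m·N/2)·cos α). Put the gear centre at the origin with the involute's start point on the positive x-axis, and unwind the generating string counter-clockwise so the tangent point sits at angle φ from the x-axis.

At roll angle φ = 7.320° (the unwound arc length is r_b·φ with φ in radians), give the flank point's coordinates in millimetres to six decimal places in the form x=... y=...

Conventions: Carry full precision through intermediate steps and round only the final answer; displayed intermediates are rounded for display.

x=62.891309 y=0.043292

recognized (one wheel, involute flank): single-mesh tooth geometry, m = 3.030, N = 43
pitch radius r_p = m·N/2 = 3.030·43/2 = 65.145000
base radius r_b = r_p·cos α = 65.145000·cos 16.740° = 62.384262
roll angle φ = 7.320° = 0.12775810 rad
x = r_b·(cos φ + φ·sin φ) = 62.891309
y = r_b·(sin φ − φ·cos φ) = 0.043292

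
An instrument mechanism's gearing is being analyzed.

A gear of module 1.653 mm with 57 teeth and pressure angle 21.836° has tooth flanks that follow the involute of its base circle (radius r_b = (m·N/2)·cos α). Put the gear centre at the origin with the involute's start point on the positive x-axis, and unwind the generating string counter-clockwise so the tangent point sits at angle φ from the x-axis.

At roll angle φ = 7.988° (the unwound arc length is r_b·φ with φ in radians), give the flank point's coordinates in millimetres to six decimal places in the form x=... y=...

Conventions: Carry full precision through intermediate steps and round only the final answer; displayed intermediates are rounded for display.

topology: single-mesh involute geometry — m = 1.653, N = 57
pitch radius r_p = m·N/2 = 1.653·57/2 = 47.110500
base radius r_b = r_p·cos α = 47.110500·cos 21.836° = 43.730430
roll angle φ = 7.988° = 0.13941690 rad
x = r_b·(cos φ + φ·sin φ) = 44.153363
y = r_b·(sin φ − φ·cos φ) = 0.039424

x=44.153363 y=0.039424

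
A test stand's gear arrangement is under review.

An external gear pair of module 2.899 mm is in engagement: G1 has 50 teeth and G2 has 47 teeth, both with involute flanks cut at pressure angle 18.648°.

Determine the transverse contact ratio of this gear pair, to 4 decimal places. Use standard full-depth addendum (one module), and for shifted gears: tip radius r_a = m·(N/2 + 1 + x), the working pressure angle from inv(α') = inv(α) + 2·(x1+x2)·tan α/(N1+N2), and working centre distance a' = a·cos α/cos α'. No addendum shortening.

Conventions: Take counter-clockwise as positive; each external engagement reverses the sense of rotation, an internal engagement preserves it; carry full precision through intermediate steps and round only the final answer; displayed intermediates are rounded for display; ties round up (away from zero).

1.8248

recognized (one external pair, fixed centres): single-mesh tooth geometry, m = 2.899, N1 = 50, N2 = 47
base radii: r_b1 = 68.670125, r_b2 = 64.549918
tip radii: r_a1 = 75.374000, r_a2 = 71.025500
no profile shift: α' = α, a' = a
action lengths: √(r_a1²−r_b1²) = 31.074970, √(r_a2²−r_b2²) = 29.629880
base pitch p_b = π·m·cos α = 8.629342
CR = (31.074970 + 29.629880 − 140.601500·sin 18.64800°)/8.629342 = 1.824829
contact ratio ≈ 1.8248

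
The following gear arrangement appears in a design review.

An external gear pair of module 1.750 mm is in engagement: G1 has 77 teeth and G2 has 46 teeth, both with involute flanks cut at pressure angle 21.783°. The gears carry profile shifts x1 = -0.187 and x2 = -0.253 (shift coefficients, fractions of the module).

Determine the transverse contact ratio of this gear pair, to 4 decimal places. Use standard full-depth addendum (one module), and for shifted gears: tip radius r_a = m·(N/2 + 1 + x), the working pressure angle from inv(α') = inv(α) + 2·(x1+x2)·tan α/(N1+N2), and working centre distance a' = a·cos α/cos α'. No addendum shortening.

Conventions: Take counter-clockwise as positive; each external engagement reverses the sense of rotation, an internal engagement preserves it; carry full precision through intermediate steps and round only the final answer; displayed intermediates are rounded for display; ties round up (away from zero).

class = single-mesh tooth geometry [involute pair 77T × 46T, m = 1.750]
base radii: r_b1 = 62.564154, r_b2 = 37.375988
tip radii: r_a1 = 68.797750, r_a2 = 41.557250
inv(α') = inv(21.783°) + 2·(-0.187-0.253)·tan α/(77+46) = 0.01658314  ⇒  α' = 20.69911°
a' = a·cos α / cos α' = 107.6250·cos 21.783°/cos 20.69911° = 106.836488
action lengths: √(r_a1²−r_b1²) = 28.615679, √(r_a2²−r_b2²) = 18.167018
base pitch p_b = π·m·cos α = 5.105223
CR = (28.615679 + 18.167018 − 106.836488·sin 20.69911°)/5.105223 = 1.766865
contact ratio ≈ 1.7669

1.7669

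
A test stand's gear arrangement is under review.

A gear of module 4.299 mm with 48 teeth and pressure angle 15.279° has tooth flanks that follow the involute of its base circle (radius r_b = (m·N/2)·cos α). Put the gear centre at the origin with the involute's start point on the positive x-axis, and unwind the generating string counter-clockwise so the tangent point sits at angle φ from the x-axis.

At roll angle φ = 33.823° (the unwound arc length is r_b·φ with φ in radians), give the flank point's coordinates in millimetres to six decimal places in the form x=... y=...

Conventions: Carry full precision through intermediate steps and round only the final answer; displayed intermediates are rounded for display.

class = single-mesh tooth geometry [base-circle involute, m = 4.299, 48T]
pitch radius r_p = m·N/2 = 4.299·48/2 = 103.176000
base radius r_b = r_p·cos α = 103.176000·cos 15.279° = 99.529148
roll angle φ = 33.823° = 0.59032271 rad
x = r_b·(cos φ + φ·sin φ) = 115.389309
y = r_b·(sin φ − φ·cos φ) = 6.590025

x=115.389309 y=6.590025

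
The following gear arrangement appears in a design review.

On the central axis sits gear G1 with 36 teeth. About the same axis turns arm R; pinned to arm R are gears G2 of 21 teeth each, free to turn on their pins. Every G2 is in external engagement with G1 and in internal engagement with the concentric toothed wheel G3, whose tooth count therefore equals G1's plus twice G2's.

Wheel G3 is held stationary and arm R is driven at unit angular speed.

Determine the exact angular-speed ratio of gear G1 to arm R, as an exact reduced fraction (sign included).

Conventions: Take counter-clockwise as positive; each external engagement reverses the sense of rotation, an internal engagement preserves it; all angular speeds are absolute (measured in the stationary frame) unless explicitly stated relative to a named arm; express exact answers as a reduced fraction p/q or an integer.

19/6

recognized (axles ride arm R): planetary set, 36/21/78 teeth
ring teeth: 36 + 2·21 = 78
36(ω_sun−ω_arm) = −78(ω_ring−ω_arm),  ω_ring = 0, ω_arm = 1
ω_sun = 1 − (78/36)(0−1) = 19/6
ω_out/ω_in = 19/6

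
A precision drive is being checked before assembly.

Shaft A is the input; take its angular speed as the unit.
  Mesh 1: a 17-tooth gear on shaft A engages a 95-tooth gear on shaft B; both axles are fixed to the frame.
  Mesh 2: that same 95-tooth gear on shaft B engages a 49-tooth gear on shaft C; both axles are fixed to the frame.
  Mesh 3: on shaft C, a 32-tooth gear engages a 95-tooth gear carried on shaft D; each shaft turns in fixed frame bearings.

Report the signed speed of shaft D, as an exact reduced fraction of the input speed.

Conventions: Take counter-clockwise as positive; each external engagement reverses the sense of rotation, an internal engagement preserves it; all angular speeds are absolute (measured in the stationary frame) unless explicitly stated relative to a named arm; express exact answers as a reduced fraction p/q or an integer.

3-mesh fixed-axis compound train (all bearings frame-fixed)
mesh 1 [17T→95T]: |ω|/ω_in = 1×17/95 = 17/95, sense flips to −
mesh 2 [95T→49T]: |ω|/ω_in = (17/95)×95/49 = 17/49, sense flips to +
mesh 3 [32T→95T]: |ω|/ω_in = (17/49)×32/95 = 544/4655, sense flips to −
signed output speed (× input speed) = -544/4655

-544/4655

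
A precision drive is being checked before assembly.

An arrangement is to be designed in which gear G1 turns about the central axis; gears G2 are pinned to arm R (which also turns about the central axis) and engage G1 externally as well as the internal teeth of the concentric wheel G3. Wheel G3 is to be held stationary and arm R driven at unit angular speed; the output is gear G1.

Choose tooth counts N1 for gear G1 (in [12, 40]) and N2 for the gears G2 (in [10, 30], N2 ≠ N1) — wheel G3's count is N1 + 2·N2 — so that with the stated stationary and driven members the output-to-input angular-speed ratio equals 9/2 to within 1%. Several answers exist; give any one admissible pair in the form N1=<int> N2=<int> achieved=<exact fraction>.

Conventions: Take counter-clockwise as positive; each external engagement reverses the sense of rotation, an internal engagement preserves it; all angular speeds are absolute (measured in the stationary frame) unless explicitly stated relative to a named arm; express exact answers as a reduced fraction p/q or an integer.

N1=12 N2=15 achieved=9/2

class = planetary set [ratio 9/2 wanted; Willis about the carrier]
Willis with ω_ring = 0: ω_sun/ω_arm = (N1+N3)/N1; set equal to 9/2  ⇒  N3/N1 = 9/2 − 1 = 7/2
N3 = N1 + 2·N2  ⇒  N2/N1 = (N3/N1 − 1)/2 = (7/2 − 1)/2 = 5/4
smallest multiple with N1 ≥ 12 and N2 ≥ 10: k = 3  ⇒  N1 = 3·4 = 12, N2 = 3·5 = 15 (N1 ≤ 40, N2 ≤ 30, N2 ≠ N1 ✓), N3 = 12 + 2·15 = 42
check: (N1+N3)/N1 with N1 = 12, N3 = 42 gives 9/2; |achieved − target| = 0 ≤ 9/200 ✓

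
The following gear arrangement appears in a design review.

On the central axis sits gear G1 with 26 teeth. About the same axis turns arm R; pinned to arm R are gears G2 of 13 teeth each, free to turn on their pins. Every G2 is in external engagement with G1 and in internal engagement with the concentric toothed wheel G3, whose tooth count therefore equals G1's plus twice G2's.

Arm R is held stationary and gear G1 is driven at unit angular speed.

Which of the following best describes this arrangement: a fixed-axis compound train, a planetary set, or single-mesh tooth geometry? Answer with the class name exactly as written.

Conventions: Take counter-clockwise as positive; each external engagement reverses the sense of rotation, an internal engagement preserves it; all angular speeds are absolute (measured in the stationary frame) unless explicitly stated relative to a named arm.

planetary set

class = planetary set [G3 = 26+2·13 = 52; Willis about the carrier]
classification: planetary set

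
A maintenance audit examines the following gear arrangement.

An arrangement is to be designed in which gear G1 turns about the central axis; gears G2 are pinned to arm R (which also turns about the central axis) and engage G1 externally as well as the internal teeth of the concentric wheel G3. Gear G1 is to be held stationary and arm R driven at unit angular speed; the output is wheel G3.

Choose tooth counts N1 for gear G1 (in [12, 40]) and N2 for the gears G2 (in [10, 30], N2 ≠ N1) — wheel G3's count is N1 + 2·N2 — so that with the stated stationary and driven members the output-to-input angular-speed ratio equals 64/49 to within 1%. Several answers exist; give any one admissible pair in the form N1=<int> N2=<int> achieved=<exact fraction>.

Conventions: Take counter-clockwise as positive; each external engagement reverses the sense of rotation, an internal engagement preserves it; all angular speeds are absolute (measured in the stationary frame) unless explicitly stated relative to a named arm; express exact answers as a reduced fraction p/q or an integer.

N1=15 N2=17 achieved=64/49

topology: planetary set — design target 64/49, arm = carrier (Willis)
Willis with ω_sun = 0: ω_ring/ω_arm = (N1+N3)/N3; set equal to 64/49  ⇒  N3/N1 = 1/(64/49 − 1) = 49/15
N3 = N1 + 2·N2  ⇒  N2/N1 = (N3/N1 − 1)/2 = (49/15 − 1)/2 = 17/15
smallest multiple with N1 ≥ 12 and N2 ≥ 10: k = 1  ⇒  N1 = 1·15 = 15, N2 = 1·17 = 17 (N1 ≤ 40, N2 ≤ 30, N2 ≠ N1 ✓), N3 = 15 + 2·17 = 49
check: (N1+N3)/N3 with N1 = 15, N3 = 49 gives 64/49; |achieved − target| = 0 ≤ 16/1225 ✓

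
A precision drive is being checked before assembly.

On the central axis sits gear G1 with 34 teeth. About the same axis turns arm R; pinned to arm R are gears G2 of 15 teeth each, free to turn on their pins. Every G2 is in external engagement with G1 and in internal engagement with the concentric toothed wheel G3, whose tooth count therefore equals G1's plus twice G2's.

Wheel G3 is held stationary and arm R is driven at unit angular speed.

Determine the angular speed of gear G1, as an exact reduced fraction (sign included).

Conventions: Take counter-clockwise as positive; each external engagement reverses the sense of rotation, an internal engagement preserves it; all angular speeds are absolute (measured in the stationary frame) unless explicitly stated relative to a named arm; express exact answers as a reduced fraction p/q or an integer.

topology: planetary set — G1 34T / G2 15T / G3 64T, arm = carrier (Willis)
ring teeth: 34 + 2·15 = 64
34(ω_sun−ω_arm) = −64(ω_ring−ω_arm),  ω_ring = 0, ω_arm = 1
ω_sun = 1 − (64/34)(0−1) = 49/17
exact speed ratio = 49/17

49/17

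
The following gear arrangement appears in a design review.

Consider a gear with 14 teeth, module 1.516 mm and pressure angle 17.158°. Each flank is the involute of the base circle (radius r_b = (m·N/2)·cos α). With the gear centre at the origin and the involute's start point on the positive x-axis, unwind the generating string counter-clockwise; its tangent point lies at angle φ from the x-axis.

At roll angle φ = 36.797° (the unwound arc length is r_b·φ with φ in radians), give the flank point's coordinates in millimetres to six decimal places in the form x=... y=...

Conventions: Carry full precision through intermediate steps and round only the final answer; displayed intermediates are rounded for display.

single-mesh involute tooth geometry (14T wheel at module 1.516)
pitch radius r_p = m·N/2 = 1.516·14/2 = 10.612000
base radius r_b = r_p·cos α = 10.612000·cos 17.158° = 10.139712
roll angle φ = 36.797° = 0.64222880 rad
x = r_b·(cos φ + φ·sin φ) = 12.020081
y = r_b·(sin φ − φ·cos φ) = 0.858923

x=12.020081 y=0.858923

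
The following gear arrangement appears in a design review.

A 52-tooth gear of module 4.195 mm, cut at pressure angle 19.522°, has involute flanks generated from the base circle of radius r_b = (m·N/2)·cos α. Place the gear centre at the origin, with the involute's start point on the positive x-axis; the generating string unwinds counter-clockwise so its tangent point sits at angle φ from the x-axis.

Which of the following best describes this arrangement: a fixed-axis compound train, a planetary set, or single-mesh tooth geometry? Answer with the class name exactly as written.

recognized (one wheel, involute flank): single-mesh tooth geometry, m = 4.195, N = 52
classification: single-mesh tooth geometry

single-mesh tooth geometry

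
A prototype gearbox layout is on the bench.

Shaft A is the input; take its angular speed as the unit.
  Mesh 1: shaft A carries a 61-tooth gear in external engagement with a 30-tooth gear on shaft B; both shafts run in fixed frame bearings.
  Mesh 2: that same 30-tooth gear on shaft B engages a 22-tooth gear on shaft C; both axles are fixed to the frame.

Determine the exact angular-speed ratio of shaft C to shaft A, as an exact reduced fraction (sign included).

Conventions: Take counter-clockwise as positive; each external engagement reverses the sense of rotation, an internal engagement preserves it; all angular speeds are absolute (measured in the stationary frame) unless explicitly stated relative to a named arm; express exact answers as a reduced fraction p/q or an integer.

class = fixed-axis compound train [2 meshes; 2 ratios multiply, 2 sense flips]
mesh 1 [61T→30T]: running ratio 61/30, sense −
mesh 2 [30T→22T]: running ratio 61/22, sense +
ω_out/ω_in = 61/22

61/22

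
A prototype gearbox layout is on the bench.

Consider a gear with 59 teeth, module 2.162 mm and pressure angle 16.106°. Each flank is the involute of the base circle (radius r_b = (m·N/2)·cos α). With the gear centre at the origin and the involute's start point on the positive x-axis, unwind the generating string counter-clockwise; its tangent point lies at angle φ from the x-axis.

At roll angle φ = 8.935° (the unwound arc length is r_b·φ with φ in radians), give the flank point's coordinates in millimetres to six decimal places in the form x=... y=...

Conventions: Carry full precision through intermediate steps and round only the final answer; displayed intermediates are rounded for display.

x=62.016236 y=0.077273

single-mesh involute tooth geometry (59T wheel at module 2.162)
pitch radius r_p = m·N/2 = 2.162·59/2 = 63.779000
base radius r_b = r_p·cos α = 63.779000·cos 16.106° = 61.275681
roll angle φ = 8.935° = 0.15594517 rad
x = r_b·(cos φ + φ·sin φ) = 62.016236
y = r_b·(sin φ − φ·cos φ) = 0.077273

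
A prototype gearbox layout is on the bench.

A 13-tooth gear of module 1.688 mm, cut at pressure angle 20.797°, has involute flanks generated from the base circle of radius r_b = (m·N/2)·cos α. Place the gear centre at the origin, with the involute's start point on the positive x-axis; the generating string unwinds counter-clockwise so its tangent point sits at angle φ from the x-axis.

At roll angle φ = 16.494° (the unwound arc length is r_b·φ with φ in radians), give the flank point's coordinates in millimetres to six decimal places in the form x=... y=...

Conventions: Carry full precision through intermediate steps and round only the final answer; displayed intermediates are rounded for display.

topology: single-mesh involute geometry — m = 1.688, N = 13
pitch radius r_p = m·N/2 = 1.688·13/2 = 10.972000
base radius r_b = r_p·cos α = 10.972000·cos 20.797° = 10.257111
roll angle φ = 16.494° = 0.28787461 rad
x = r_b·(cos φ + φ·sin φ) = 10.673359
y = r_b·(sin φ − φ·cos φ) = 0.080893

x=10.673359 y=0.080893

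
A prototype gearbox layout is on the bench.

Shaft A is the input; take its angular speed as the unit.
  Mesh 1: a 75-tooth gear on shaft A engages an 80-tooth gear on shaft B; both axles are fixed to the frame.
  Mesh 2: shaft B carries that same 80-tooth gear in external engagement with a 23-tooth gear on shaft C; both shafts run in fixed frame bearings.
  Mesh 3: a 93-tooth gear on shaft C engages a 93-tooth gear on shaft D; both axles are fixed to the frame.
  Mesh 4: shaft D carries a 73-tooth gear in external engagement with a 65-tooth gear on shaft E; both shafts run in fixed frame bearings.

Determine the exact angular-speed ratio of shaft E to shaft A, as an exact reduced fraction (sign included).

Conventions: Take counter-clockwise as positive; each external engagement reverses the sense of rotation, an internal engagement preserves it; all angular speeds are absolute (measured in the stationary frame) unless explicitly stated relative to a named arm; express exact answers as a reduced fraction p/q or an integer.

1095/299

class = fixed-axis compound train [4 meshes; 4 ratios multiply, 4 sense flips]
mesh 1 [75T→80T]: running ratio 15/16, sense −
mesh 2 [80T→23T]: running ratio 75/23, sense +
mesh 3 [93T→93T]: running ratio 75/23, sense −
mesh 4 [73T→65T]: running ratio 1095/299, sense +
ω_out/ω_in = 1095/299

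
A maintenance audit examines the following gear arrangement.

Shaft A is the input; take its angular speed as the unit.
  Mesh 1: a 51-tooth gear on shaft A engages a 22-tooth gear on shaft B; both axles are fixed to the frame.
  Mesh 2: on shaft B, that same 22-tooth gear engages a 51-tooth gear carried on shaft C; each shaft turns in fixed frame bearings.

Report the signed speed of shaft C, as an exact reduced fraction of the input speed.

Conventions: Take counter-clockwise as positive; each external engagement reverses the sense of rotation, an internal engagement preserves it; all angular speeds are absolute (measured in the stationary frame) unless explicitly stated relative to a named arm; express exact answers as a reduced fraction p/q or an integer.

1

2-mesh fixed-axis compound train (all bearings frame-fixed)
mesh 1 [51T→22T]: |ω|/ω_in = 1×51/22 = 51/22, sense flips to −
mesh 2 [22T→51T]: |ω|/ω_in = (51/22)×22/51 = 1, sense flips to +
signed output speed (× input speed) = 1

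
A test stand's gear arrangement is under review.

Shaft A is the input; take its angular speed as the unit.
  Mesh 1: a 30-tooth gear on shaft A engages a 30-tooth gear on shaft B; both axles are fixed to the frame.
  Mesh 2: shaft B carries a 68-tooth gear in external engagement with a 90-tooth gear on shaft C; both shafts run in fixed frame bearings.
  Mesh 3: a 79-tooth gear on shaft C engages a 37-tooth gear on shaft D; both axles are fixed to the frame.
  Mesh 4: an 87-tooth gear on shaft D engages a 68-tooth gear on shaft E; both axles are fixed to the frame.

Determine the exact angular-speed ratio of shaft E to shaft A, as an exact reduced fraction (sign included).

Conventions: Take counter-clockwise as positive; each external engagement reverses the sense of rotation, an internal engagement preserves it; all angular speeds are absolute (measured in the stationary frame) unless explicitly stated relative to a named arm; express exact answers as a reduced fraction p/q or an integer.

class = fixed-axis compound train [4 meshes; 4 ratios multiply, 4 sense flips]
mesh 1 [30T→30T]: running ratio 1, sense −
mesh 2 [68T→90T]: running ratio 34/45, sense +
mesh 3 [79T→37T]: running ratio 2686/1665, sense −
mesh 4 [87T→68T]: running ratio 2291/1110, sense +
ω_out/ω_in = 2291/1110

2291/1110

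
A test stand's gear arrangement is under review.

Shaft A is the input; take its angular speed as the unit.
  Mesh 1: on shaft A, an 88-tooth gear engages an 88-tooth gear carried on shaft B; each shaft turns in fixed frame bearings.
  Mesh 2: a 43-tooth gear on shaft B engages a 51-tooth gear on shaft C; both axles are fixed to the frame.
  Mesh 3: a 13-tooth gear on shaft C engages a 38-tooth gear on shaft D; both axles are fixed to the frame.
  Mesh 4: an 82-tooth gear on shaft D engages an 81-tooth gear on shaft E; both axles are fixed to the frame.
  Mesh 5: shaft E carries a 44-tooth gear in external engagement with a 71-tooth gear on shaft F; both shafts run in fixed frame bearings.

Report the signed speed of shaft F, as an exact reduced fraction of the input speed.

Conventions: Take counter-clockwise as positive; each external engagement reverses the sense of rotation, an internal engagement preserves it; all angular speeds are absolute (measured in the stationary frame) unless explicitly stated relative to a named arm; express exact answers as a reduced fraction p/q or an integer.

-1008436/5572719

5-mesh fixed-axis compound train (all bearings frame-fixed)
mesh 1 [88T→88T]: |ω|/ω_in = 1×88/88 = 1, sense flips to −
mesh 2 [43T→51T]: |ω|/ω_in = 1×43/51 = 43/51, sense flips to +
mesh 3 [13T→38T]: |ω|/ω_in = (43/51)×13/38 = 559/1938, sense flips to −
mesh 4 [82T→81T]: |ω|/ω_in = (559/1938)×82/81 = 22919/78489, sense flips to +
mesh 5 [44T→71T]: |ω|/ω_in = (22919/78489)×44/71 = 1008436/5572719, sense flips to −
signed output speed (× input speed) = -1008436/5572719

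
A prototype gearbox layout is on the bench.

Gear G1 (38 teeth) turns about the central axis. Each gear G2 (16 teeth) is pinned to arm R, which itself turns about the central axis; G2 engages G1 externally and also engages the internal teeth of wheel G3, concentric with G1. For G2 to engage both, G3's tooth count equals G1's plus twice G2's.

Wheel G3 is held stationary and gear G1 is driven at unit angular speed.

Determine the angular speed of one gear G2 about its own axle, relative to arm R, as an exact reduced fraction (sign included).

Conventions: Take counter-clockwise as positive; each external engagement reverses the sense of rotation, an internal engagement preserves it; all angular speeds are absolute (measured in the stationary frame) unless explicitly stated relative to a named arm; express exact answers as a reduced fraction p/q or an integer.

-665/432

recognized (axles ride arm R): planetary set, 38/16/70 teeth
ring teeth: 38 + 2·16 = 70
38(ω_sun−ω_arm) = −70(ω_ring−ω_arm),  ω_ring = 0, ω_sun = 1
38(1−ω_arm) = −70(0−ω_arm)  ⇒  108·ω_arm = 38  ⇒  ω_arm = 19/54
sun–planet mesh: 38·(1−19/54) = −16·(ω_p−ω_arm)  ⇒  ω_p−ω_arm = -665/432
exact speed ratio = -665/432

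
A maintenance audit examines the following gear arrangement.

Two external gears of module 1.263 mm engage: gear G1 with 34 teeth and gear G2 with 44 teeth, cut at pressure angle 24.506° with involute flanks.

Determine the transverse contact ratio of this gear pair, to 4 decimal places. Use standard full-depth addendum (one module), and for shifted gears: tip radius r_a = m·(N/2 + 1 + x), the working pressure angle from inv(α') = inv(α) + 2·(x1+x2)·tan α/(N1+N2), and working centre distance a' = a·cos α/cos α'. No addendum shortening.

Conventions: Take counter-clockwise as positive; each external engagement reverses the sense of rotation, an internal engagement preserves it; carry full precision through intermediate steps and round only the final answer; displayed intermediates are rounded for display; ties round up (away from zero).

topology: single-mesh involute geometry — m = 1.263, 34T/44T pair
base radii: r_b1 = 19.536846, r_b2 = 25.282977
tip radii: r_a1 = 22.734000, r_a2 = 29.049000
no profile shift: α' = α, a' = a
action lengths: √(r_a1²−r_b1²) = 11.625249, √(r_a2²−r_b2²) = 14.304386
base pitch p_b = π·m·cos α = 3.610401
CR = (11.625249 + 14.304386 − 49.257000·sin 24.50600°)/3.610401 = 1.522932
contact ratio ≈ 1.5229

1.5229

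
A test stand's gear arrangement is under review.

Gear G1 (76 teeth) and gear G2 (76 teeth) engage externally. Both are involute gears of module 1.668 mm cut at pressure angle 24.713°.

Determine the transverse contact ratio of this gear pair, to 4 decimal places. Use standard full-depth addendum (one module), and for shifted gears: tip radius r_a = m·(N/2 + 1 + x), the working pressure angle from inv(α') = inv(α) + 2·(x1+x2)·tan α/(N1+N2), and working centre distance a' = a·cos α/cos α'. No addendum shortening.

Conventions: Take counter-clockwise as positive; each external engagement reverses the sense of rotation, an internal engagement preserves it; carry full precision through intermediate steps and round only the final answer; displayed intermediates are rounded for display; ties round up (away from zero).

1.5854

recognized (one external pair, fixed centres): single-mesh tooth geometry, m = 1.668, N1 = 76, N2 = 76
base radii: r_b1 = 57.578871, r_b2 = 57.578871
tip radii: r_a1 = 65.052000, r_a2 = 65.052000
no profile shift: α' = α, a' = a
action lengths: √(r_a1²−r_b1²) = 30.272699, √(r_a2²−r_b2²) = 30.272699
base pitch p_b = π·m·cos α = 4.760246
CR = (30.272699 + 30.272699 − 126.768000·sin 24.71300°)/4.760246 = 1.585442
contact ratio ≈ 1.5854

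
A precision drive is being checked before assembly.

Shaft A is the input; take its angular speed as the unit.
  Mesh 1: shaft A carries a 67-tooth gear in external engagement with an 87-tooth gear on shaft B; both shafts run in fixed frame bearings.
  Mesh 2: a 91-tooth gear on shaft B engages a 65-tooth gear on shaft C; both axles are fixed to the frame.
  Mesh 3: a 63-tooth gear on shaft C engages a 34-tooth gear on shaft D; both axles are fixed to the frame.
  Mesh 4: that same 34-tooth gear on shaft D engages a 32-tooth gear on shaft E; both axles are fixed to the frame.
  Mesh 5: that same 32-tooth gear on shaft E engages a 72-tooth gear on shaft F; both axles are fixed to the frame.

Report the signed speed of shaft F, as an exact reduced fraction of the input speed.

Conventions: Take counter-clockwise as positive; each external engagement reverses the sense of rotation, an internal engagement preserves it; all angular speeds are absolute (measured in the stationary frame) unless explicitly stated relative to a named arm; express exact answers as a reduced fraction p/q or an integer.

-3283/3480

5-mesh fixed-axis compound train (all bearings frame-fixed)
mesh 1 [67T→87T]: |ω|/ω_in = 1×67/87 = 67/87, sense flips to −
mesh 2 [91T→65T]: |ω|/ω_in = (67/87)×91/65 = 469/435, sense flips to +
mesh 3 [63T→34T]: |ω|/ω_in = (469/435)×63/34 = 9849/4930, sense flips to −
mesh 4 [34T→32T]: |ω|/ω_in = (9849/4930)×34/32 = 9849/4640, sense flips to +
mesh 5 [32T→72T]: |ω|/ω_in = (9849/4640)×32/72 = 3283/3480, sense flips to −
signed output speed (× input speed) = -3283/3480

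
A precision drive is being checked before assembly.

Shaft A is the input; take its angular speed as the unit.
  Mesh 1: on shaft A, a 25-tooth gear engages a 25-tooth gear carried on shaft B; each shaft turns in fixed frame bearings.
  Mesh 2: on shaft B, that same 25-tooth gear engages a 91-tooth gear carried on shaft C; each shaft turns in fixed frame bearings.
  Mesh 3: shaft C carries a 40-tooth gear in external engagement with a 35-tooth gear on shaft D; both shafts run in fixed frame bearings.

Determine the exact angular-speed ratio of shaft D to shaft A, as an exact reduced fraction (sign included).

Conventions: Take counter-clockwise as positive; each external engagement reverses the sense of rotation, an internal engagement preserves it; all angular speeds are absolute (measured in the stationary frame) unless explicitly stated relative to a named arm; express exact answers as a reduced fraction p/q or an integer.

class = fixed-axis compound train [3 meshes; 3 ratios multiply, 3 sense flips]
mesh 1 [25T→25T]: running ratio 1, sense −
mesh 2 [25T→91T]: running ratio 25/91, sense +
mesh 3 [40T→35T]: running ratio 200/637, sense −
ω_out/ω_in = -200/637

-200/637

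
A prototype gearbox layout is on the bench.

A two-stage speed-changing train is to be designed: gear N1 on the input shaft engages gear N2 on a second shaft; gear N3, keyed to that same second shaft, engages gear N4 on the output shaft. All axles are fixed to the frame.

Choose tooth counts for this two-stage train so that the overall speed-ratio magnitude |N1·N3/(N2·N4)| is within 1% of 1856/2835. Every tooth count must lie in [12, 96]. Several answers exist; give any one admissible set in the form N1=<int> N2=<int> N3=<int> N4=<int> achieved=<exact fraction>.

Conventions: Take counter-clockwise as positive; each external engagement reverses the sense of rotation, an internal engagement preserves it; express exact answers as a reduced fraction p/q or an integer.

N1=29 N2=35 N3=64 N4=81 achieved=1856/2835

topology: fixed-axis compound train — 2 stages, target 1856/2835
target = 1856/2835 in lowest terms: an exact hit needs N1·N3 = k·1856 and N2·N4 = k·2835 for one integer k, every count in [12, 96]; additionally prefer no 1:1 stage (N1 ≠ N2, N3 ≠ N4)
k = 1: N1·N3 = 1856 = 29·64, N2·N4 = 2835 = 35·81
achieved = 29·64/(35·81) = 1856/2835; |achieved − target| = 0 ≤ 464/70875 ✓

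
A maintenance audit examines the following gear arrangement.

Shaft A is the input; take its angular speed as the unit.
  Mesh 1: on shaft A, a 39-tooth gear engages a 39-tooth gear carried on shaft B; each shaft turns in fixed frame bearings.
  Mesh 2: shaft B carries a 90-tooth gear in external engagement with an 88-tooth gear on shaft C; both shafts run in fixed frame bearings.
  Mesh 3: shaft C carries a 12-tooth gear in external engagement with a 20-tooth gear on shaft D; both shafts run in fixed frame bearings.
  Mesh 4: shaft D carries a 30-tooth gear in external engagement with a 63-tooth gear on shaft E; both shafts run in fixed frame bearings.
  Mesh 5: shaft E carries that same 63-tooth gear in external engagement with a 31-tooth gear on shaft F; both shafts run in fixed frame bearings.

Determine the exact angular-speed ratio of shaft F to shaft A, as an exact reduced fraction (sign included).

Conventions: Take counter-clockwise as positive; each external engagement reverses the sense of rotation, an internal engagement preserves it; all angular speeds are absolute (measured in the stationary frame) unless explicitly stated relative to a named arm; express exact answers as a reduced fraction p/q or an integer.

-405/682

class = fixed-axis compound train [5 meshes; 5 ratios multiply, 5 sense flips]
mesh 1 [39T→39T]: running ratio 1, sense −
mesh 2 [90T→88T]: running ratio 45/44, sense +
mesh 3 [12T→20T]: running ratio 27/44, sense −
mesh 4 [30T→63T]: running ratio 45/154, sense +
mesh 5 [63T→31T]: running ratio 405/682, sense −
ω_out/ω_in = -405/682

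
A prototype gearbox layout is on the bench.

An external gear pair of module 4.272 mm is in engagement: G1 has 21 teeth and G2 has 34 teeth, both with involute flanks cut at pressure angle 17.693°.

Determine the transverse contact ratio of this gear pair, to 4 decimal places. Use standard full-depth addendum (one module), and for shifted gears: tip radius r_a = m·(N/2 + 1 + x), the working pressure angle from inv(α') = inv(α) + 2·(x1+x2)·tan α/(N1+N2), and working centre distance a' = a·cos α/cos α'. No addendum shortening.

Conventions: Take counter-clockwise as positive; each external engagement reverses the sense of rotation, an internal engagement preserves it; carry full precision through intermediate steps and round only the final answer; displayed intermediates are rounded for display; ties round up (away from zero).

1.7273

topology: single-mesh involute geometry — m = 4.272, 21T/34T pair
base radii: r_b1 = 42.734249, r_b2 = 69.188784
tip radii: r_a1 = 49.128000, r_a2 = 76.896000
no profile shift: α' = α, a' = a
action lengths: √(r_a1²−r_b1²) = 24.235188, √(r_a2²−r_b2²) = 33.554536
base pitch p_b = π·m·cos α = 12.786057
CR = (24.235188 + 33.554536 − 117.480000·sin 17.69300°)/12.786057 = 1.727319
contact ratio ≈ 1.7273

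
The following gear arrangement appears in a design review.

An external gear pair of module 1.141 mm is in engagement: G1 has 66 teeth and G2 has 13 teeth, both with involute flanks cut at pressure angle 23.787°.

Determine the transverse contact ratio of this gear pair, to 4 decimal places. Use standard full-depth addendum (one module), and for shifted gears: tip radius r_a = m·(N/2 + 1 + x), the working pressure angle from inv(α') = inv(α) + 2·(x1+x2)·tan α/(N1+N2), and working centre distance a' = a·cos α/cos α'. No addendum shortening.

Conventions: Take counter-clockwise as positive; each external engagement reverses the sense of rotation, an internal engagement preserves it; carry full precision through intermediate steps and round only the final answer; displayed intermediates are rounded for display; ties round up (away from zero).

1.4828

recognized (one external pair, fixed centres): single-mesh tooth geometry, m = 1.141, N1 = 66, N2 = 13
base radii: r_b1 = 34.454423, r_b2 = 6.786477
tip radii: r_a1 = 38.794000, r_a2 = 8.557500
no profile shift: α' = α, a' = a
action lengths: √(r_a1²−r_b1²) = 17.828830, √(r_a2²−r_b2²) = 5.212920
base pitch p_b = π·m·cos α = 3.280053
CR = (17.828830 + 5.212920 − 45.069500·sin 23.78700°)/3.280053 = 1.482757
contact ratio ≈ 1.4828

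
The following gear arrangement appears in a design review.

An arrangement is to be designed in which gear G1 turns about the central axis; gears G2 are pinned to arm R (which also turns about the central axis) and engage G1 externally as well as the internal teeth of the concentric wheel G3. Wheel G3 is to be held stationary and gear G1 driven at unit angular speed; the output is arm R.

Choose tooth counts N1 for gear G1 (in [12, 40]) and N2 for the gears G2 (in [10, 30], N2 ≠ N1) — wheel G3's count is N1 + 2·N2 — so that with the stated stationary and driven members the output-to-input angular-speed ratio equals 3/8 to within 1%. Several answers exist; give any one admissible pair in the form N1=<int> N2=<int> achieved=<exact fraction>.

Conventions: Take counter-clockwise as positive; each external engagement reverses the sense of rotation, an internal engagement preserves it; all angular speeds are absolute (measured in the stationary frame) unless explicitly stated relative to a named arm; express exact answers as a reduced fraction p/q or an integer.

planetary set to be sized for 3/8 (Willis relation)
Willis with ω_ring = 0: ω_arm/ω_sun = N1/(N1+N3); set equal to 3/8  ⇒  N3/N1 = 1/(3/8) − 1 = 5/3
N3 = N1 + 2·N2  ⇒  N2/N1 = (N3/N1 − 1)/2 = (5/3 − 1)/2 = 1/3
smallest multiple with N1 ≥ 12 and N2 ≥ 10: k = 10  ⇒  N1 = 10·3 = 30, N2 = 10·1 = 10 (N1 ≤ 40, N2 ≤ 30, N2 ≠ N1 ✓), N3 = 30 + 2·10 = 50
check: N1/(N1+N3) with N1 = 30, N3 = 50 gives 3/8; |achieved − target| = 0 ≤ 3/800 ✓

N1=30 N2=10 achieved=3/8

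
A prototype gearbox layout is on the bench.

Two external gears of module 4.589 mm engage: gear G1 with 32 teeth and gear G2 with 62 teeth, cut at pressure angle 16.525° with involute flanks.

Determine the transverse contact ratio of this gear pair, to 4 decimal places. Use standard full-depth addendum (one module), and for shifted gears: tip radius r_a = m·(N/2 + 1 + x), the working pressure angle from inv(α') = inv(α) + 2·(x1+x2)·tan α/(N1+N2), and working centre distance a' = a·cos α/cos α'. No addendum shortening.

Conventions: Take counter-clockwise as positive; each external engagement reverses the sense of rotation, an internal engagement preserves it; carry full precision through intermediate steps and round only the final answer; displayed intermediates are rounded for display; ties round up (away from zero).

1.9337

class = single-mesh tooth geometry [involute pair 32T × 62T, m = 4.589]
base radii: r_b1 = 70.391274, r_b2 = 136.383094
tip radii: r_a1 = 78.013000, r_a2 = 146.848000
no profile shift: α' = α, a' = a
action lengths: √(r_a1²−r_b1²) = 33.631780, √(r_a2²−r_b2²) = 54.442508
base pitch p_b = π·m·cos α = 13.821294
CR = (33.631780 + 54.442508 − 215.683000·sin 16.52500°)/13.821294 = 1.933739
contact ratio ≈ 1.9337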